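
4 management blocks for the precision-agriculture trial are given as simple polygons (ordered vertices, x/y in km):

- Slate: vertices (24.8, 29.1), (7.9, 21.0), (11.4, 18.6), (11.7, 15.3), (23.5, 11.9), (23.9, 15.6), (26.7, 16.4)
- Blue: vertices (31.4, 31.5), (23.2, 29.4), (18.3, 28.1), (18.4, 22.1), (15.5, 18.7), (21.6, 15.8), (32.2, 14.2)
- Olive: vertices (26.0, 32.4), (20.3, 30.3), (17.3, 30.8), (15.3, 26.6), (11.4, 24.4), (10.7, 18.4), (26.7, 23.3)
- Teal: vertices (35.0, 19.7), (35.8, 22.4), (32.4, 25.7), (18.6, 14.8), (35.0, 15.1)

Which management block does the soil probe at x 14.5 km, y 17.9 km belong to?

Cast a ray rightward from (14.5, 17.9). For each polygon, the edges (by vertex number in listed order) whose endpoints lie on opposite sides of y = 17.9, where each meets that height, and whether that is right or left of the point:
Slate: 3–4 at x≈11.46 (left), 7–1 at x≈26.48 (right) → 1 crossing.
Blue: 5–6 at x≈17.18 (right), 7–1 at x≈32.03 (right) → 2 crossings.
Olive: no edge straddles that height → 0 crossings.
Teal: 3–4 at x≈22.52 (right), 5–1 at x≈35.00 (right) → 2 crossings.
Only Slate has an odd count, so the point is inside Slate.

Slate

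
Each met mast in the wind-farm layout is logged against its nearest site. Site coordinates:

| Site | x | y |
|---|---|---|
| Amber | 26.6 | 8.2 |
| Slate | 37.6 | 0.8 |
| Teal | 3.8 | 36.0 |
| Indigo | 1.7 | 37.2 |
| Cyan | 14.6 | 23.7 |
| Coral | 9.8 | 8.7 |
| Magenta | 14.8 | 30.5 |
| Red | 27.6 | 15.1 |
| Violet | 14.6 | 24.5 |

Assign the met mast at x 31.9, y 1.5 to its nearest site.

Slate

Squared distances to each site:
Amber: 72.980; Slate: 32.980; Teal: 1979.860; Indigo: 2186.530; Cyan: 792.130; Coral: 540.250; Magenta: 1133.410; Red: 203.450; Violet: 828.290.
Minimum at Slate.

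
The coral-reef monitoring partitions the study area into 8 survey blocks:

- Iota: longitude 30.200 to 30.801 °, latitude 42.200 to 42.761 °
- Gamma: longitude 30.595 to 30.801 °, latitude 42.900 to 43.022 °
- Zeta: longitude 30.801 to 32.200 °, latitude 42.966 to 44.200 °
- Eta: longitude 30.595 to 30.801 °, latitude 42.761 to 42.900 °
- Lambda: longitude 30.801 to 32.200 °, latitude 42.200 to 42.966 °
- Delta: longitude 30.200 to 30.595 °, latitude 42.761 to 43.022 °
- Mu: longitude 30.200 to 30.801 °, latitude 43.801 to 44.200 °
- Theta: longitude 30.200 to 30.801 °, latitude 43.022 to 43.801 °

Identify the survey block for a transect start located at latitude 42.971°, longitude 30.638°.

Gamma

The point has longitude = 30.638 and latitude = 42.971.
Only Gamma satisfies 30.595 ≤ longitude ≤ 30.801 and 42.900 ≤ latitude ≤ 43.022.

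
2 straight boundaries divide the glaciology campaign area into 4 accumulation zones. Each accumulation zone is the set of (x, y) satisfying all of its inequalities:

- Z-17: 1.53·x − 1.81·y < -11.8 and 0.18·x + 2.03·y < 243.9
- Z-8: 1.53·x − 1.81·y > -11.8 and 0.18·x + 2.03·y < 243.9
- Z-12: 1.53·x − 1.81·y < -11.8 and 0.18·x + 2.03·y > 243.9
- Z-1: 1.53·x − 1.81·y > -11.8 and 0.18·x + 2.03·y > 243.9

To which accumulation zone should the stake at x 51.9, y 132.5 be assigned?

Z-12

1.53·51.9 − 1.81·132.5 = -160.418, which is < -11.8
0.18·51.9 + 2.03·132.5 = 278.317, which is > 243.9
This sign pattern matches Z-12.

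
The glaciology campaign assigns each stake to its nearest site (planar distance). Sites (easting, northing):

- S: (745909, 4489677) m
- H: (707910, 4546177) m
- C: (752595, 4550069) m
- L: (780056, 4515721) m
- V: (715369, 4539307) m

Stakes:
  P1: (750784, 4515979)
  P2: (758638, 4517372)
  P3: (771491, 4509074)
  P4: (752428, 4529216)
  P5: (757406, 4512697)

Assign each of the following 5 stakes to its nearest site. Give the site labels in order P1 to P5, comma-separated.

S, L, L, C, L

P1 → S (d²=715560829.00)
P2 → L (d²=461456525.00)
P3 → L (d²=117541834.00)
P4 → C (d²=434875498.00)
P5 → L (d²=522167076.00)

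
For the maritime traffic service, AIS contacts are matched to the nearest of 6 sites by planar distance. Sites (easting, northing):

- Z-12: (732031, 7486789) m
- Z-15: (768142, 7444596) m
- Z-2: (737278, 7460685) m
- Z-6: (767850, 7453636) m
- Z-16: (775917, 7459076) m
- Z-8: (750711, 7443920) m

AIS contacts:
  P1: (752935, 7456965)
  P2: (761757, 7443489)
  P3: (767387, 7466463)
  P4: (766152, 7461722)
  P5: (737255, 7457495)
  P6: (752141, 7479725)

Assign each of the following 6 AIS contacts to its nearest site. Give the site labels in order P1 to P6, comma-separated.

Z-8, Z-15, Z-16, Z-6, Z-2, Z-12

P1 → Z-8 (d²=175118201.00)
P2 → Z-15 (d²=41993674.00)
P3 → Z-16 (d²=127328669.00)
P4 → Z-6 (d²=68266600.00)
P5 → Z-2 (d²=10176629.00)
P6 → Z-12 (d²=454312196.00)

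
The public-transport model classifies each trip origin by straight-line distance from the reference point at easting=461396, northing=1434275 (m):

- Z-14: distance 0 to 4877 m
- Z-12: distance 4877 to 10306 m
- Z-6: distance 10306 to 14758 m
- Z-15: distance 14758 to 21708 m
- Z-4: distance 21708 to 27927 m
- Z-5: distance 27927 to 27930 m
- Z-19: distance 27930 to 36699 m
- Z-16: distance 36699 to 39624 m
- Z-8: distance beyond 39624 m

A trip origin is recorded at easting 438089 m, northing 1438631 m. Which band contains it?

Distance = √((438089−461396)² + (1438631−1434275)²) = √(543216249.000 + 18974736.000) = 23710.567 m.
21708 ≤ 23710.567 < 27927 → Z-4.

Z-4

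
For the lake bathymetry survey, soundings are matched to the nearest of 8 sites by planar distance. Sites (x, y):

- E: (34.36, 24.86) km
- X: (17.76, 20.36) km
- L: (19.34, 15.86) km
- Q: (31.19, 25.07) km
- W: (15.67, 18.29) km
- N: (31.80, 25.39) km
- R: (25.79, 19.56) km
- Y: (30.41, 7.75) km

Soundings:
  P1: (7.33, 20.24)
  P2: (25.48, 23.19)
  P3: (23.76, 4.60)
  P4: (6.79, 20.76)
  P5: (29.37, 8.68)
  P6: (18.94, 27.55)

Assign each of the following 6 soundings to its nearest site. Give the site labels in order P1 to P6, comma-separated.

W, R, Y, W, Y, X

P1 → W (d²=73.36)
P2 → R (d²=13.27)
P3 → Y (d²=54.14)
P4 → W (d²=84.96)
P5 → Y (d²=1.95)
P6 → X (d²=53.09)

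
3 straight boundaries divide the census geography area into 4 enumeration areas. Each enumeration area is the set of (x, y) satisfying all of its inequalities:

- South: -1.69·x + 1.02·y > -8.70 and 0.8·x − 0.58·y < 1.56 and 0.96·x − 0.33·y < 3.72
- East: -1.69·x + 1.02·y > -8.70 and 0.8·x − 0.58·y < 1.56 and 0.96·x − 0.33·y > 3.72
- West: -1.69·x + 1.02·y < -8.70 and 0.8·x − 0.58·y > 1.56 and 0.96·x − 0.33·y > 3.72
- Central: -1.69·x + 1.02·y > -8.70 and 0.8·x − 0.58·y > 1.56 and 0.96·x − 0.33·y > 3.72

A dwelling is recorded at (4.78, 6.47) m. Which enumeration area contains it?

South

-1.69·4.78 + 1.02·6.47 = -1.479, which is > -8.70
0.8·4.78 − 0.58·6.47 = 0.071, which is < 1.56
0.96·4.78 − 0.33·6.47 = 2.454, which is < 3.72
This sign pattern matches South.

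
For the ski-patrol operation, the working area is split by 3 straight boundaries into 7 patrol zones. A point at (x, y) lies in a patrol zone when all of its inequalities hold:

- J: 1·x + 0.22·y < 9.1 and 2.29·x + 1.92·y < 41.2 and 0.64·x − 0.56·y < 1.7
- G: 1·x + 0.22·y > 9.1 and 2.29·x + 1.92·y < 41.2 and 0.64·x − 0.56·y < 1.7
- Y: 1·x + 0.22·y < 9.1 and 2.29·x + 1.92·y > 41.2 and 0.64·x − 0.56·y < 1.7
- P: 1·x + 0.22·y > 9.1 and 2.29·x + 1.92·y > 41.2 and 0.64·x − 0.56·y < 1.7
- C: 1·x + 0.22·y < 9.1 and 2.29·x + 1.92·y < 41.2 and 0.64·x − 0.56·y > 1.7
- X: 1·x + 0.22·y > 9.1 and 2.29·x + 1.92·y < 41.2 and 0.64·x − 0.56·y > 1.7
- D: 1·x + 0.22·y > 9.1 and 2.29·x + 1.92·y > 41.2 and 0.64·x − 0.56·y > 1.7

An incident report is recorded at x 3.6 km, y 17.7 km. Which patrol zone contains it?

1·3.6 + 0.22·17.7 = 7.494, which is < 9.1
2.29·3.6 + 1.92·17.7 = 42.228, which is > 41.2
0.64·3.6 − 0.56·17.7 = -7.608, which is < 1.7
This sign pattern matches Y.

Y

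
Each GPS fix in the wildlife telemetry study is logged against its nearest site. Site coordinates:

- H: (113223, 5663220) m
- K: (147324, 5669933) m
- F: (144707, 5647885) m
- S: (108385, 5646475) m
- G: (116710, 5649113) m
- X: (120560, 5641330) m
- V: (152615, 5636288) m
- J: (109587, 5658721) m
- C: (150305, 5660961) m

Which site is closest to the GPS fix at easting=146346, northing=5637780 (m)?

Squared distances to each site:
H: 1744326729.000; K: 1034771893.000; F: 104797346.000; S: 1516640546.000; G: 1006729385.000; X: 677520296.000; V: 41526425.000; J: 1789749562.000; C: 553032442.000.
Minimum at V.

V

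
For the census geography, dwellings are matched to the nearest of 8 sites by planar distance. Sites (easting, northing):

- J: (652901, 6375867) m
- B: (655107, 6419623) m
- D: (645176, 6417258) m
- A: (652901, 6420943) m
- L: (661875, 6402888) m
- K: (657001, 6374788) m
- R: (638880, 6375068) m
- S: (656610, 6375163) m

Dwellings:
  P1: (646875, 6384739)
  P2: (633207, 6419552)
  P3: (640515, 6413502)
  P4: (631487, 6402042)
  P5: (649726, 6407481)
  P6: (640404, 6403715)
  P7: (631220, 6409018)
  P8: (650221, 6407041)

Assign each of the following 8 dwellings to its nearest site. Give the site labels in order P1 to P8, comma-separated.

P1 → J (d²=115025060.00)
P2 → D (d²=148519397.00)
P3 → D (d²=35832457.00)
P4 → D (d²=418915377.00)
P5 → D (d²=116292229.00)
P6 → D (d²=206184833.00)
P7 → D (d²=262667536.00)
P8 → D (d²=129839114.00)

J, D, D, D, D, D, D, D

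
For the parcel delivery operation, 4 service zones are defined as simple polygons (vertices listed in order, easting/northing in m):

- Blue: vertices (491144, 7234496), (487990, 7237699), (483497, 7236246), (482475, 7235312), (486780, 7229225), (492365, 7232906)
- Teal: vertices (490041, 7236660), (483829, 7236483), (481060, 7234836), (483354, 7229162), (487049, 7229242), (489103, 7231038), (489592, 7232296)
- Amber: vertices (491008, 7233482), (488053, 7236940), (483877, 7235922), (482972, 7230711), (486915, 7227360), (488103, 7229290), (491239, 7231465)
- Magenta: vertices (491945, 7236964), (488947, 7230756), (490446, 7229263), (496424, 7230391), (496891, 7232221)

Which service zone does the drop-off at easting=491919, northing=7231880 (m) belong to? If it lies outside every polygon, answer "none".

Magenta

Cast a ray rightward from (491919, 7231880). For each polygon, the edges (by vertex number in listed order) whose endpoints lie on opposite sides of northing = 7231880, where each meets that height, and whether that is right or left of the point:
Blue: 4–5 at easting≈484902.3 (left), 5–6 at easting≈490808.3 (left) → 0 crossings.
Teal: 3–4 at easting≈482255.1 (left), 6–7 at easting≈489430.3 (left) → 0 crossings.
Amber: 3–4 at easting≈483175.0 (left), 7–1 at easting≈491191.5 (left) → 0 crossings.
Magenta: 1–2 at easting≈489489.8 (left), 4–5 at easting≈496804.0 (right) → 1 crossing.
Only Magenta has an odd count, so the point is inside Magenta.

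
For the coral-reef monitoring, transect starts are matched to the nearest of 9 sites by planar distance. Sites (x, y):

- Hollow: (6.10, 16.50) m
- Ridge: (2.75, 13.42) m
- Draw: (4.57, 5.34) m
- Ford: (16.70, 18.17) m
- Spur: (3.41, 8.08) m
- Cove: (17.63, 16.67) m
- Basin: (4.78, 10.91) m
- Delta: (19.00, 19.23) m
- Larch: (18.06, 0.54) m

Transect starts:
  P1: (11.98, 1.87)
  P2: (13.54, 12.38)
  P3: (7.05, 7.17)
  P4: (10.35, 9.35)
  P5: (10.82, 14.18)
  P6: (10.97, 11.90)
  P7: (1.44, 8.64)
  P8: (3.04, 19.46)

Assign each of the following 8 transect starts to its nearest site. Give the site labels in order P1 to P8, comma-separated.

P1 → Larch (d²=38.74)
P2 → Cove (d²=35.13)
P3 → Draw (d²=9.50)
P4 → Basin (d²=33.46)
P5 → Hollow (d²=27.66)
P6 → Basin (d²=39.30)
P7 → Spur (d²=4.19)
P8 → Hollow (d²=18.13)

Larch, Cove, Draw, Basin, Hollow, Basin, Spur, Hollow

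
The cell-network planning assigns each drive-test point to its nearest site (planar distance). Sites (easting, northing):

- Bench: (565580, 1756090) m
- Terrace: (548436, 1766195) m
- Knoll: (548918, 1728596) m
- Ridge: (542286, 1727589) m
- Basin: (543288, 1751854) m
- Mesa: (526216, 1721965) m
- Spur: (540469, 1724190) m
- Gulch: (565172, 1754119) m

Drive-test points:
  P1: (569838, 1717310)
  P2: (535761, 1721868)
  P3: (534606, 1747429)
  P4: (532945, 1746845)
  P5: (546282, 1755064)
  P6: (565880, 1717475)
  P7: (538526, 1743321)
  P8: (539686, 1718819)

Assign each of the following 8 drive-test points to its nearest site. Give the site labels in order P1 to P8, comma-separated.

Knoll, Spur, Basin, Basin, Basin, Knoll, Basin, Spur

P1 → Knoll (d²=565020196.00)
P2 → Spur (d²=27556948.00)
P3 → Basin (d²=94957749.00)
P4 → Basin (d²=132067730.00)
P5 → Basin (d²=19268136.00)
P6 → Knoll (d²=411386085.00)
P7 → Basin (d²=95488733.00)
P8 → Spur (d²=29460730.00)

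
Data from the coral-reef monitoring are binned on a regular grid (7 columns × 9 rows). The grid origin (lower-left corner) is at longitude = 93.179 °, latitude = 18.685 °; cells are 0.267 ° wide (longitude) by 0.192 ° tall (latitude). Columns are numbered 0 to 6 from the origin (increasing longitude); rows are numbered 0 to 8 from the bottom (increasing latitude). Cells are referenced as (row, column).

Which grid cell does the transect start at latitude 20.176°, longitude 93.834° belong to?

Column index: ⌊(93.834 − 93.179) / 0.267⌋ = ⌊2.453⌋ = 2
Row offset from origin: ⌊(20.176 − 18.685) / 0.192⌋ = ⌊7.766⌋ = 7 → row 7

(7, 2)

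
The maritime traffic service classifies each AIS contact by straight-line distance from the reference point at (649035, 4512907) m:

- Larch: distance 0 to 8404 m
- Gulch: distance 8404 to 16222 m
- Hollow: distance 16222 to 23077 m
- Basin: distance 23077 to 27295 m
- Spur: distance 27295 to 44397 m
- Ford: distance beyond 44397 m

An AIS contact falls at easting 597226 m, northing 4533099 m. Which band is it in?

Distance = √((597226−649035)² + (4533099−4512907)²) = √(2684172481.000 + 407716864.000) = 55604.760 m.
44397 ≤ 55604.760 < ∞ → Ford.

Ford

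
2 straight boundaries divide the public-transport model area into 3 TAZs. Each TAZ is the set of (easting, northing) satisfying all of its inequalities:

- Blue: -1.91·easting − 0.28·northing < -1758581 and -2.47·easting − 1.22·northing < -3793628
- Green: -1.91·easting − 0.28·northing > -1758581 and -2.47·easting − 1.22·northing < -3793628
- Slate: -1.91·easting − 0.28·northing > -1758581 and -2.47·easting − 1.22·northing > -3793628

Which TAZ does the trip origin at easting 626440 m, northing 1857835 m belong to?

Green

-1.91·626440 − 0.28·1857835 = -1716694.200, which is > -1758581
-2.47·626440 − 1.22·1857835 = -3813865.500, which is < -3793628
This sign pattern matches Green.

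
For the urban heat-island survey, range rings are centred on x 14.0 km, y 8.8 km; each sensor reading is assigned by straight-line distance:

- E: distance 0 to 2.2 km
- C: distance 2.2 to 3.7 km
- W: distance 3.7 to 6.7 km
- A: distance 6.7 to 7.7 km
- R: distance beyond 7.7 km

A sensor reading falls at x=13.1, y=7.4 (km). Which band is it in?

E

Distance = √((13.1−14.0)² + (7.4−8.8)²) = √(0.810 + 1.960) = 1.664 km.
0 ≤ 1.664 < 2.2 → E.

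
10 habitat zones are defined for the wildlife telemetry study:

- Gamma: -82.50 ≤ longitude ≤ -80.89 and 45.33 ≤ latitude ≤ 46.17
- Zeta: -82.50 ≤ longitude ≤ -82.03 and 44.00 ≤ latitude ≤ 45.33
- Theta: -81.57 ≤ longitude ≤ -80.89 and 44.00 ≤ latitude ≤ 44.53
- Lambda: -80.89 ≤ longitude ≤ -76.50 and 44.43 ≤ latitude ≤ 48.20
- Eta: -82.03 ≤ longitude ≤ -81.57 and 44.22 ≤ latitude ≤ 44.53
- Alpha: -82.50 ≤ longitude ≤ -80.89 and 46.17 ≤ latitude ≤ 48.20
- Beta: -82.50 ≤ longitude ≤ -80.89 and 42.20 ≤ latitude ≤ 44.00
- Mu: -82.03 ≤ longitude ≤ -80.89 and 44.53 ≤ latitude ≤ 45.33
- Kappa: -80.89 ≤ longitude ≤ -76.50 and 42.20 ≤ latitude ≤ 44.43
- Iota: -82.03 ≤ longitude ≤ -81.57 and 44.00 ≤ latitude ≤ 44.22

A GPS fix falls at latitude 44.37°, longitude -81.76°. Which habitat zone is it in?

Eta

The point has longitude = -81.76 and latitude = 44.37.
Only Eta satisfies -82.03 ≤ longitude ≤ -81.57 and 44.22 ≤ latitude ≤ 44.53.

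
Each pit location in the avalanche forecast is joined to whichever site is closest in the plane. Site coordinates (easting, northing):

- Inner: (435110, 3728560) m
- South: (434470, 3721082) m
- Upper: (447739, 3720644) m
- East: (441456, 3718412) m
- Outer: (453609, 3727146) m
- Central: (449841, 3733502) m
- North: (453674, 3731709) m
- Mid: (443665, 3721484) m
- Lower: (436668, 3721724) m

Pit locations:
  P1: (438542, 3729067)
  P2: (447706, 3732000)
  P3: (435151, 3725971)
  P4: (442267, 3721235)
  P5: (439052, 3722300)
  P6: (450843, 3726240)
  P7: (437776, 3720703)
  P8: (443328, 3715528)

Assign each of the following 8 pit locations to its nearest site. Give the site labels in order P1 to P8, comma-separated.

Inner, Central, Inner, Mid, Lower, Outer, Lower, East

P1 → Inner (d²=12035673.00)
P2 → Central (d²=6814229.00)
P3 → Inner (d²=6704602.00)
P4 → Mid (d²=2016405.00)
P5 → Lower (d²=6015232.00)
P6 → Outer (d²=8471592.00)
P7 → Lower (d²=2270105.00)
P8 → East (d²=11821840.00)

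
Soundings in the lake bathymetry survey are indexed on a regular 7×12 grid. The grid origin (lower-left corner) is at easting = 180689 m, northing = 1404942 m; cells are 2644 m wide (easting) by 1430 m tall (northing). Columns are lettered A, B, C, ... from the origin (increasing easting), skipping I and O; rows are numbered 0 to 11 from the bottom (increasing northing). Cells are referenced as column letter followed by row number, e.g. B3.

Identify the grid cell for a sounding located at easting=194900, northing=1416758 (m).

F8

Column index: ⌊(194900 − 180689) / 2644⌋ = ⌊5.375⌋ = 5 → column F
Row offset from origin: ⌊(1416758 − 1404942) / 1430⌋ = ⌊8.263⌋ = 8 → row 8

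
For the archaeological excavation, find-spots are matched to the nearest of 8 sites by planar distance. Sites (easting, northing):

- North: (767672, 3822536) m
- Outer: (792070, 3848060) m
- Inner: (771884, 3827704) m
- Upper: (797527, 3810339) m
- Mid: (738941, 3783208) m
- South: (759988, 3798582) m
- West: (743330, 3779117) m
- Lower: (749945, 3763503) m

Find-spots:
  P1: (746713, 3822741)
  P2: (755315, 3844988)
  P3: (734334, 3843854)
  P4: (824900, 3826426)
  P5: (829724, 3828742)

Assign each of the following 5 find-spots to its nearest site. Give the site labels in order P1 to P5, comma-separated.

North, Inner, North, Upper, Upper

P1 → North (d²=439321706.00)
P2 → Inner (d²=573268417.00)
P3 → North (d²=1565879368.00)
P4 → Upper (d²=1008072698.00)
P5 → Upper (d²=1375317218.00)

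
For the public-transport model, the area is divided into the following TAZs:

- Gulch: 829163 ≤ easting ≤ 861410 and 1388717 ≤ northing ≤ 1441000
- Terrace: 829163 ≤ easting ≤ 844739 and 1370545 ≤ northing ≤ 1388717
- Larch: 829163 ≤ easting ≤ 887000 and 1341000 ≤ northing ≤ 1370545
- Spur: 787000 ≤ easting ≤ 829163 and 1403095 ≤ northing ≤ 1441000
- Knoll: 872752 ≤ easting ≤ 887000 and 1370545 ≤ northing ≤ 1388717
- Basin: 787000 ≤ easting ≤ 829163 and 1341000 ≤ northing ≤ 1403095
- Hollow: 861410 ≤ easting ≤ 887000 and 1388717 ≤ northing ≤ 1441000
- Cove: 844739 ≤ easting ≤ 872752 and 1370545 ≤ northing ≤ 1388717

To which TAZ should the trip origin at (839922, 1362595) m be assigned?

Larch

The point has easting = 839922 and northing = 1362595.
Only Larch satisfies 829163 ≤ easting ≤ 887000 and 1341000 ≤ northing ≤ 1370545.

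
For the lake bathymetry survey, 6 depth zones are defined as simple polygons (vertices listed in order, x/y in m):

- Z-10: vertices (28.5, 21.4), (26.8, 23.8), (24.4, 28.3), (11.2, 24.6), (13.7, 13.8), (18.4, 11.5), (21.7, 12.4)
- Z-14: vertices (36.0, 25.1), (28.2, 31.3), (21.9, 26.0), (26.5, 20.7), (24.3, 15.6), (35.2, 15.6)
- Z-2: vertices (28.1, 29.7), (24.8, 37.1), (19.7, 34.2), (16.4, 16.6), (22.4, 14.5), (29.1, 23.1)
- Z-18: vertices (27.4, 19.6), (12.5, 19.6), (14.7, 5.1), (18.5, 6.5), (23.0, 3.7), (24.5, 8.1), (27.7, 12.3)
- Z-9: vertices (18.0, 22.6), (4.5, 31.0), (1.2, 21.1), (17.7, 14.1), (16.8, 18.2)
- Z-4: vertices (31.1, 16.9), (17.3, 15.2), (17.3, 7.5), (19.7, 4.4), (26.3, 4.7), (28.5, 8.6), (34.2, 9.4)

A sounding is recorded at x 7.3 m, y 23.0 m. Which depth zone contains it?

Z-9

Cast a ray rightward from (7.3, 23.0). For each polygon, the edges (by vertex number in listed order) whose endpoints lie on opposite sides of y = 23.0, where each meets that height, and whether that is right or left of the point:
Z-10: 1–2 at x≈27.37 (right), 4–5 at x≈11.57 (right) → 2 crossings.
Z-14: 3–4 at x≈24.50 (right), 6–1 at x≈35.82 (right) → 2 crossings.
Z-2: 3–4 at x≈17.60 (right), 5–6 at x≈29.02 (right) → 2 crossings.
Z-18: no edge straddles that height → 0 crossings.
Z-9: 1–2 at x≈17.36 (right), 2–3 at x≈1.83 (left) → 1 crossing.
Z-4: no edge straddles that height → 0 crossings.
Only Z-9 has an odd count, so the point is inside Z-9.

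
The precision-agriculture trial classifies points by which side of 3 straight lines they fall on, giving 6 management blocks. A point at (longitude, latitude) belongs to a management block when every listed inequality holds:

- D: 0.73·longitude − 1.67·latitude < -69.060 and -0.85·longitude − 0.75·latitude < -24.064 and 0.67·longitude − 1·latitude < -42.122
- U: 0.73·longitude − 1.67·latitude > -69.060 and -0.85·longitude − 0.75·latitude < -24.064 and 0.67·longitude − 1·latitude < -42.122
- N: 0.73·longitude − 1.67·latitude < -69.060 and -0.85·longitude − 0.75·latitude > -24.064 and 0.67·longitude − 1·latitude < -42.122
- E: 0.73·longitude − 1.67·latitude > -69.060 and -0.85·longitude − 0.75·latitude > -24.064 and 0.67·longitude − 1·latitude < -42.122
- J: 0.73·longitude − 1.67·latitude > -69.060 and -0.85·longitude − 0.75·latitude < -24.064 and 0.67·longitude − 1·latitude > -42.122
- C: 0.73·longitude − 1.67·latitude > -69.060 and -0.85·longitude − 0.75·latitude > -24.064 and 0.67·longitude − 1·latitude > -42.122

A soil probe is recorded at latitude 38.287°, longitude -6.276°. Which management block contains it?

0.73·-6.276 − 1.67·38.287 = -68.521, which is > -69.060
-0.85·-6.276 − 0.75·38.287 = -23.381, which is > -24.064
0.67·-6.276 − 1·38.287 = -42.492, which is < -42.122
This sign pattern matches E.

E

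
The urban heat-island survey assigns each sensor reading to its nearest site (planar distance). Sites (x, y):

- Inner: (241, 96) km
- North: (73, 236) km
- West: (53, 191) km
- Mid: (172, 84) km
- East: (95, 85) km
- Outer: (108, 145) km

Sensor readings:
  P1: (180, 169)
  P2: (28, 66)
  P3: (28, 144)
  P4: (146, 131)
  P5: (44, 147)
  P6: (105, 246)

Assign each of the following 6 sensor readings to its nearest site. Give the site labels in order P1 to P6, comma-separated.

Outer, East, West, Outer, West, North

P1 → Outer (d²=5760.00)
P2 → East (d²=4850.00)
P3 → West (d²=2834.00)
P4 → Outer (d²=1640.00)
P5 → West (d²=2017.00)
P6 → North (d²=1124.00)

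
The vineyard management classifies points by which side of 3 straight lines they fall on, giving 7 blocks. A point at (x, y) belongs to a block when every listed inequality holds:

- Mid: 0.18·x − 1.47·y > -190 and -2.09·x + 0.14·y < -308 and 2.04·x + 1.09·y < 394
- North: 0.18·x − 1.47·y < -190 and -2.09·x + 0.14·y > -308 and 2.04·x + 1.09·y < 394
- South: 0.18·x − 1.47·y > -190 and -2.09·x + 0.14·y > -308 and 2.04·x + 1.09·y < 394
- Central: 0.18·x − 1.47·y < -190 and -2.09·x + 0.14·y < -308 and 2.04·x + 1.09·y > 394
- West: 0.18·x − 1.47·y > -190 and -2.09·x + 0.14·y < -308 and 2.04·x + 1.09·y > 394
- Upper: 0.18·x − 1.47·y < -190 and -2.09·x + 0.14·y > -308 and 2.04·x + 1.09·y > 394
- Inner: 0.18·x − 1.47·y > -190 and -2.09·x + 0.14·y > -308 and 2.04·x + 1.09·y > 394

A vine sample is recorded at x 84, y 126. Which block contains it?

0.18·84 − 1.47·126 = -170.100, which is > -190
-2.09·84 + 0.14·126 = -157.920, which is > -308
2.04·84 + 1.09·126 = 308.700, which is < 394
This sign pattern matches South.

South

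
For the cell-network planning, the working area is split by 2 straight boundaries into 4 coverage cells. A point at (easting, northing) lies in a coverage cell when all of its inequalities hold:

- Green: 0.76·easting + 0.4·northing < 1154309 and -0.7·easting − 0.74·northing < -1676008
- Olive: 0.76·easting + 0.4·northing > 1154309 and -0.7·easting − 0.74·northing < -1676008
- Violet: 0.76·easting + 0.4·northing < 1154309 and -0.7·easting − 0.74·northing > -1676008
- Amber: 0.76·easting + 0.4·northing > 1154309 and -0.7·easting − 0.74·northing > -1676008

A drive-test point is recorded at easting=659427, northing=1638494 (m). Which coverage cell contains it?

0.76·659427 + 0.4·1638494 = 1156562.120, which is > 1154309
-0.7·659427 − 0.74·1638494 = -1674084.460, which is > -1676008
This sign pattern matches Amber.

Amber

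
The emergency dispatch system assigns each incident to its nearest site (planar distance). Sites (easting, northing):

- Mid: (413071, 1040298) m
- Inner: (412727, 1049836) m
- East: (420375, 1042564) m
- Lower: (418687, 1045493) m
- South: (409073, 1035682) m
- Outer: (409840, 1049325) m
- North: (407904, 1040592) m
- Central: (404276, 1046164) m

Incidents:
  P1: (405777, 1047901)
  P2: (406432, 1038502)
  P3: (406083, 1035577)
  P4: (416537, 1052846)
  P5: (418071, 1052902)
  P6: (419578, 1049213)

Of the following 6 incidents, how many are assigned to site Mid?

0

P1 → Central
P2 → North
P3 → South
P4 → Inner
P5 → Inner
P6 → Lower
0 of the 6 go to Mid.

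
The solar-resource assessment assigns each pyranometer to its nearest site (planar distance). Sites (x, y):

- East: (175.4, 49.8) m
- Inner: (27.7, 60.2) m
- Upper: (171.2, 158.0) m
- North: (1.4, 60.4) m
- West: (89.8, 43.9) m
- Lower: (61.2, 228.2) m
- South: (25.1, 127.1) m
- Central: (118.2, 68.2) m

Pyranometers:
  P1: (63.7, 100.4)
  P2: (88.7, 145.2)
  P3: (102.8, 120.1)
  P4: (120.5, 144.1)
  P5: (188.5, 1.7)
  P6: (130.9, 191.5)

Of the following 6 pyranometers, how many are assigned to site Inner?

0

P1 → South
P2 → South
P3 → Central
P4 → Upper
P5 → East
P6 → Upper
0 of the 6 go to Inner.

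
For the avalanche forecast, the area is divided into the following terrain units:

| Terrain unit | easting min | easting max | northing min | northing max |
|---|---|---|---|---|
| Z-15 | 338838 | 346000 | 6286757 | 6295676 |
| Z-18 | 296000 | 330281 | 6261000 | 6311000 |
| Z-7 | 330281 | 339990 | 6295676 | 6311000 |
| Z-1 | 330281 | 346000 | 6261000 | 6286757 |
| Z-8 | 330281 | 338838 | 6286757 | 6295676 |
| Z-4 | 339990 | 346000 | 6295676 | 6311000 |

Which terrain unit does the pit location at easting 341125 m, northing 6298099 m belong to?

Z-4

The point has easting = 341125 and northing = 6298099.
Only Z-4 satisfies 339990 ≤ easting ≤ 346000 and 6295676 ≤ northing ≤ 6311000.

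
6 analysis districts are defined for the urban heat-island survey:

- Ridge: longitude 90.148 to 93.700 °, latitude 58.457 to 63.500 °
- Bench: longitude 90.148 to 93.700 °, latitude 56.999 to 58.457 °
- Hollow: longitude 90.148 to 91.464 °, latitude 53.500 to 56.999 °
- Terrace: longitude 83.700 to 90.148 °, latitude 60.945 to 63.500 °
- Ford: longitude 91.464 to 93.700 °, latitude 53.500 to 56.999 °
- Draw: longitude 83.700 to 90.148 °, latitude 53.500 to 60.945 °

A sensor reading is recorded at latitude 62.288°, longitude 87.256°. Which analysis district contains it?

The point has longitude = 87.256 and latitude = 62.288.
Only Terrace satisfies 83.700 ≤ longitude ≤ 90.148 and 60.945 ≤ latitude ≤ 63.500.

Terrace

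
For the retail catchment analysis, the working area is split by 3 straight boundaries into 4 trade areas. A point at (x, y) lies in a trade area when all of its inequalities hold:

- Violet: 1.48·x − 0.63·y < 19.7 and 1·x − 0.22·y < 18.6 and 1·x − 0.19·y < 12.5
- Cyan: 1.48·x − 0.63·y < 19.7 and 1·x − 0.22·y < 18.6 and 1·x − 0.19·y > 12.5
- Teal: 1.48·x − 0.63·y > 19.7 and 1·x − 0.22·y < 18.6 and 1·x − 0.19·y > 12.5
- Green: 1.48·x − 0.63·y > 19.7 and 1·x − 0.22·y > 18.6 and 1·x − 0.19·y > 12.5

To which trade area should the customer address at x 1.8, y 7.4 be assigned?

1.48·1.8 − 0.63·7.4 = -1.998, which is < 19.7
1·1.8 − 0.22·7.4 = 0.172, which is < 18.6
1·1.8 − 0.19·7.4 = 0.394, which is < 12.5
This sign pattern matches Violet.

Violet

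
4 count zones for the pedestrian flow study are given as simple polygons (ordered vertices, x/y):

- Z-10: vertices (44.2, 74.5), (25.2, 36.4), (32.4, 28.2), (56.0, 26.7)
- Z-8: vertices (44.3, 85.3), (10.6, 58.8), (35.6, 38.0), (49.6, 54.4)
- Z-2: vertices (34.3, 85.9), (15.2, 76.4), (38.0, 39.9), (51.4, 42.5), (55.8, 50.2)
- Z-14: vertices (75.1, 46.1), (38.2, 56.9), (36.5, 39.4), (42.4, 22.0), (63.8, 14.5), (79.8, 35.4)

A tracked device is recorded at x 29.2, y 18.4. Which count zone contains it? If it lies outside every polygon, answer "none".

Cast a ray rightward from (29.2, 18.4). For each polygon, the edges (by vertex number in listed order) whose endpoints lie on opposite sides of y = 18.4, where each meets that height, and whether that is right or left of the point:
Z-10: no edge straddles that height → 0 crossings.
Z-8: no edge straddles that height → 0 crossings.
Z-2: no edge straddles that height → 0 crossings.
Z-14: 4–5 at x≈52.67 (right), 5–6 at x≈66.79 (right) → 2 crossings.
All counts are even, so the point lies outside every listed polygon.

none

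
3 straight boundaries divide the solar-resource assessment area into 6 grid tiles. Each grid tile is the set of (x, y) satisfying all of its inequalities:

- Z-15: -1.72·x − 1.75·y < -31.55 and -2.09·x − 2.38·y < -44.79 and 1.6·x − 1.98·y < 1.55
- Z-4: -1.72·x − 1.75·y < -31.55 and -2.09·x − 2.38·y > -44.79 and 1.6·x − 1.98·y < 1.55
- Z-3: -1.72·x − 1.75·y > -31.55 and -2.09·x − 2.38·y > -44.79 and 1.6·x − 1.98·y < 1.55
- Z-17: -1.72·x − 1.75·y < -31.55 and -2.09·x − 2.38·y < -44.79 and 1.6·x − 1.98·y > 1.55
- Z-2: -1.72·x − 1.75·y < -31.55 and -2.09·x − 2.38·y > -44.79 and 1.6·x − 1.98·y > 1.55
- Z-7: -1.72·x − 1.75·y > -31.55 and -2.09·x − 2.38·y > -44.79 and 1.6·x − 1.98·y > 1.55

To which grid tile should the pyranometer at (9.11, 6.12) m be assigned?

Z-7

-1.72·9.11 − 1.75·6.12 = -26.379, which is > -31.55
-2.09·9.11 − 2.38·6.12 = -33.605, which is > -44.79
1.6·9.11 − 1.98·6.12 = 2.458, which is > 1.55
This sign pattern matches Z-7.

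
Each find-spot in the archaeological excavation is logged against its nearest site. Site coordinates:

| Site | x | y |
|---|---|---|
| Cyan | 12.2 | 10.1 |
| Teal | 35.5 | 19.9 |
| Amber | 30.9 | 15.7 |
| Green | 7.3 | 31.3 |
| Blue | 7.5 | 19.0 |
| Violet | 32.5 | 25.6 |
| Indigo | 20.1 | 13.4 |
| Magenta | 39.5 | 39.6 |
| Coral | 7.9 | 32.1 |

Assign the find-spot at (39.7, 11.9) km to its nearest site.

Teal

Squared distances to each site:
Cyan: 759.490; Teal: 81.640; Amber: 91.880; Green: 1426.120; Blue: 1087.250; Violet: 239.530; Indigo: 386.410; Magenta: 767.330; Coral: 1419.280.
Minimum at Teal.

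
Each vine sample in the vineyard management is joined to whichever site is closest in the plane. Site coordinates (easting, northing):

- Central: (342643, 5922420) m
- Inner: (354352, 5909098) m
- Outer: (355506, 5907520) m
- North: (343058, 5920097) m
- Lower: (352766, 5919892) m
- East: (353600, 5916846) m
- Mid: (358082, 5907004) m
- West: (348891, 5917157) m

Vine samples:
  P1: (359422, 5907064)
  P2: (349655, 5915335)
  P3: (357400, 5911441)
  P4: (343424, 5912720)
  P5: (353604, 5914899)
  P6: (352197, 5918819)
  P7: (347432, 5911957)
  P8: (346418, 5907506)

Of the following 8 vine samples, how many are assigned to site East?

1

P1 → Mid
P2 → West
P3 → Inner
P4 → West
P5 → East
P6 → Lower
P7 → West
P8 → Inner
1 of the 8 goes to East.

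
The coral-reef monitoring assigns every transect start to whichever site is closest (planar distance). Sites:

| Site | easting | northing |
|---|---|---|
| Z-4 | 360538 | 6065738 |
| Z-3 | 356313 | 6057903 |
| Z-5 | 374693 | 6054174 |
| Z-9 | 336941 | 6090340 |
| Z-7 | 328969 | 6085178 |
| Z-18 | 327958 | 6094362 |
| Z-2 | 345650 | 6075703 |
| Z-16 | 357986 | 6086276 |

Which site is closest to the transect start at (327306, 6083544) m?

Z-7

Squared distances to each site:
Z-4: 1421419460.000; Z-3: 1498866930.000; Z-5: 3108124669.000; Z-9: 139018841.000; Z-7: 5435525.000; Z-18: 117454228.000; Z-2: 397983617.000; Z-16: 948726224.000.
Minimum at Z-7.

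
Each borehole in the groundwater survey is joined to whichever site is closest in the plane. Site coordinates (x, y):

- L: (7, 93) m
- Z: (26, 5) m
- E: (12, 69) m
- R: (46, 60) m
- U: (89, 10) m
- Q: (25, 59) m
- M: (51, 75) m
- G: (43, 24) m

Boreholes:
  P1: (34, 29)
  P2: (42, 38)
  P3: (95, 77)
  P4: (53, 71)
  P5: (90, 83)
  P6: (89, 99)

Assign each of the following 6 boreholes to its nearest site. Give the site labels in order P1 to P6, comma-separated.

G, G, M, M, M, M

P1 → G (d²=106.00)
P2 → G (d²=197.00)
P3 → M (d²=1940.00)
P4 → M (d²=20.00)
P5 → M (d²=1585.00)
P6 → M (d²=2020.00)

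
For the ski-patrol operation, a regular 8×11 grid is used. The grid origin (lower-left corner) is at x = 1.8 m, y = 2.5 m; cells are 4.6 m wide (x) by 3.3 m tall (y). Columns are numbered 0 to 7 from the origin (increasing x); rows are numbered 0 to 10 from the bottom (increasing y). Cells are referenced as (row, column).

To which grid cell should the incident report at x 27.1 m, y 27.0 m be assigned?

Column index: ⌊(27.1 − 1.8) / 4.6⌋ = ⌊5.500⌋ = 5
Row offset from origin: ⌊(27.0 − 2.5) / 3.3⌋ = ⌊7.424⌋ = 7 → row 7

(7, 5)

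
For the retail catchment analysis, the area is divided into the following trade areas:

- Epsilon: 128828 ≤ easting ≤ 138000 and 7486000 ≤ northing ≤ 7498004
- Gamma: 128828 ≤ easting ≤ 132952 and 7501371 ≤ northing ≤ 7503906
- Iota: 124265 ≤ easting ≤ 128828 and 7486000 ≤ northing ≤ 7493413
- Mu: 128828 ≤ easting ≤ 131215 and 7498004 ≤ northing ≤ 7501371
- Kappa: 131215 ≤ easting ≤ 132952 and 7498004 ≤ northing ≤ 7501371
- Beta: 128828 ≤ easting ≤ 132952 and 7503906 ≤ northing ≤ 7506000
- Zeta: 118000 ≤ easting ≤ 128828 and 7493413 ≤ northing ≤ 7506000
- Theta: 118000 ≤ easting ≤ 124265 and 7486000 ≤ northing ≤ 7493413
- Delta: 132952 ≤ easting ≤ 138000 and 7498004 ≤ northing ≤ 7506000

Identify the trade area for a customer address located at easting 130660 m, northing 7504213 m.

Beta

The point has easting = 130660 and northing = 7504213.
Only Beta satisfies 128828 ≤ easting ≤ 132952 and 7503906 ≤ northing ≤ 7506000.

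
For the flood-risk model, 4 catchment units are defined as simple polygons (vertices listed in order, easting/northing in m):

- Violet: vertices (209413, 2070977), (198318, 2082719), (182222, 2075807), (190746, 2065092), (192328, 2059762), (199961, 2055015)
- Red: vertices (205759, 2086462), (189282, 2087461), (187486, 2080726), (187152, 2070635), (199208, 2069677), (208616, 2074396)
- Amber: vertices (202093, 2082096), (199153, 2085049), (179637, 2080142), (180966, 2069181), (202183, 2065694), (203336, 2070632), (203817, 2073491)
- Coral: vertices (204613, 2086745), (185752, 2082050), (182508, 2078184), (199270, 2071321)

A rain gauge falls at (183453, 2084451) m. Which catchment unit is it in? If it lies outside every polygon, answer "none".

none

Cast a ray rightward from (183453, 2084451). For each polygon, the edges (by vertex number in listed order) whose endpoints lie on opposite sides of northing = 2084451, where each meets that height, and whether that is right or left of the point:
Violet: no edge straddles that height → 0 crossings.
Red: 2–3 at easting≈188479.3 (right), 6–1 at easting≈206235.2 (right) → 2 crossings.
Amber: 1–2 at easting≈199748.4 (right), 2–3 at easting≈196774.6 (right) → 2 crossings.
Coral: 1–2 at easting≈195397.4 (right), 4–1 at easting≈203818.3 (right) → 2 crossings.
All counts are even, so the point lies outside every listed polygon.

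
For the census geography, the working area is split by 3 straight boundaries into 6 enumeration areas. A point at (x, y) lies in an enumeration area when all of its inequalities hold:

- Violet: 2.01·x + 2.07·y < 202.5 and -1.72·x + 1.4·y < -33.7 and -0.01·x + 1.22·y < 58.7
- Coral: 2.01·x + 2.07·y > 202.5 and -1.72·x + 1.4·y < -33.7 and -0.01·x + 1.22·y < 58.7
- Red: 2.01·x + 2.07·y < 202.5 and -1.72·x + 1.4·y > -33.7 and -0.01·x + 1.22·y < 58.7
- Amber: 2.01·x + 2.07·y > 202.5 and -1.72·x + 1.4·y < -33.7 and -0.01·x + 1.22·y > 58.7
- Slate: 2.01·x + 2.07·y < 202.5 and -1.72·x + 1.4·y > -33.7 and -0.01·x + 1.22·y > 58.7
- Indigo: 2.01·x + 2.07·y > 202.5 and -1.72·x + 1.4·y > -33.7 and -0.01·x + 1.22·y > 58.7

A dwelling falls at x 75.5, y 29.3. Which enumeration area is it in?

2.01·75.5 + 2.07·29.3 = 212.406, which is > 202.5
-1.72·75.5 + 1.4·29.3 = -88.840, which is < -33.7
-0.01·75.5 + 1.22·29.3 = 34.991, which is < 58.7
This sign pattern matches Coral.

Coral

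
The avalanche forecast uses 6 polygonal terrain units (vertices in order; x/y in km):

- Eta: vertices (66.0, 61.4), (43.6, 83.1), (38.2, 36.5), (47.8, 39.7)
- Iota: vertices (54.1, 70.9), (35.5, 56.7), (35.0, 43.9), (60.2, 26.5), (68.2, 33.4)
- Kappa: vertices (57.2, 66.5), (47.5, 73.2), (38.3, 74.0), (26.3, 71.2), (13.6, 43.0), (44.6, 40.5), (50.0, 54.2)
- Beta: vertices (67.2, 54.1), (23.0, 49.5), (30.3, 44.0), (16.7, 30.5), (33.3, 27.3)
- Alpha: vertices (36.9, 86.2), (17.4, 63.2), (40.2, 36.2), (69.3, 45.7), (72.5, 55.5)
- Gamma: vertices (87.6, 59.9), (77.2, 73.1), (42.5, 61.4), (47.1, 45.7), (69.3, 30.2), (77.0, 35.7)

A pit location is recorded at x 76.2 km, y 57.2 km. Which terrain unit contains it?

Gamma

Cast a ray rightward from (76.2, 57.2). For each polygon, the edges (by vertex number in listed order) whose endpoints lie on opposite sides of y = 57.2, where each meets that height, and whether that is right or left of the point:
Eta: 2–3 at x≈40.60 (left), 4–1 at x≈62.48 (left) → 0 crossings.
Iota: 1–2 at x≈36.15 (left), 5–1 at x≈59.25 (left) → 0 crossings.
Kappa: 4–5 at x≈20.00 (left), 7–1 at x≈51.76 (left) → 0 crossings.
Beta: no edge straddles that height → 0 crossings.
Alpha: 2–3 at x≈22.47 (left), 5–1 at x≈70.53 (left) → 0 crossings.
Gamma: 3–4 at x≈43.73 (left), 6–1 at x≈86.42 (right) → 1 crossing.
Only Gamma has an odd count, so the point is inside Gamma.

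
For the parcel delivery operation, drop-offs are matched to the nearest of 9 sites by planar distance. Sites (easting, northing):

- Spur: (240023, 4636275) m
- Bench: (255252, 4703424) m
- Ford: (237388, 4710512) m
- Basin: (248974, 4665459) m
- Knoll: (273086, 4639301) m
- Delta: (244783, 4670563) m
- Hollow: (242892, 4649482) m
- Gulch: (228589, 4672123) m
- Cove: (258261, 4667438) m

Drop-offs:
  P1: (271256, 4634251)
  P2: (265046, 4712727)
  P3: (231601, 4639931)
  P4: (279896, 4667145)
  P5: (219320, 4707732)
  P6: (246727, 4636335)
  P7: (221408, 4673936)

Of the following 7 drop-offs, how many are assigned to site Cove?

1

P1 → Knoll
P2 → Bench
P3 → Spur
P4 → Cove
P5 → Ford
P6 → Spur
P7 → Gulch
1 of the 7 goes to Cove.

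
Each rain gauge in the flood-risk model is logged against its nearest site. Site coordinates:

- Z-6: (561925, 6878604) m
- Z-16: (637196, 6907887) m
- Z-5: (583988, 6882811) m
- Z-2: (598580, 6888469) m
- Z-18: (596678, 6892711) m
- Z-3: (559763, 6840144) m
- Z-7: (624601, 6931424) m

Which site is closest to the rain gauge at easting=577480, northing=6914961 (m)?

Squared distances to each site:
Z-6: 1563789474.000; Z-16: 3616042132.000; Z-5: 1075976564.000; Z-2: 1147036064.000; Z-18: 863625704.000; Z-3: 5911475578.000; Z-7: 2491419010.000.
Minimum at Z-18.

Z-18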